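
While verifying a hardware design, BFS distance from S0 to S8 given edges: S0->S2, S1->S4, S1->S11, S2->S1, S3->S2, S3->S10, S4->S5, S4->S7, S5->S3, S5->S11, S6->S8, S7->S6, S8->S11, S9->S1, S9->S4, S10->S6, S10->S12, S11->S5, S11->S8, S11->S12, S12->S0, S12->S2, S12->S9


BFS layer-by-layer from S0:
  dist 0: {S0}
  dist 1: {S2}
  dist 2: {S1}
  dist 3: {S4, S11}
  dist 4: {S5, S7, S8, S12}
  -> S8 reached at distance 4
Shortest path length = 4

4


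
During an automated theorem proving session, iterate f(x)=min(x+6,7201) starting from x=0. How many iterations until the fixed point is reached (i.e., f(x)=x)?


Step 1: x=0, cap=7201, increment=6
Step 2: x grows by 6 each step until capped at 7201; fixed point is x=7201
Step 3: iterations = ceil(7201/6) = 1201

1201


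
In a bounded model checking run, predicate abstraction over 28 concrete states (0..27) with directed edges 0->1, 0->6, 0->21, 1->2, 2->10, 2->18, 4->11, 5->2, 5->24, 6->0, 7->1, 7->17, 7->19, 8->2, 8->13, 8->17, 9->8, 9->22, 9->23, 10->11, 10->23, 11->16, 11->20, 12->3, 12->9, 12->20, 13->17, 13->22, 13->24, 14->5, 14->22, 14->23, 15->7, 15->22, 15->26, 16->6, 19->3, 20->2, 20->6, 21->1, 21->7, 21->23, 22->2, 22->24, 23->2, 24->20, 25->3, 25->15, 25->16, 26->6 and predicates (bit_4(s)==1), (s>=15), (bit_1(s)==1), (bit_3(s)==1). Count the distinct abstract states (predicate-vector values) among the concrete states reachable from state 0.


BFS from 0:
Concrete reachable: {0, 1, 2, 3, 6, 7, 10, 11, 16, 17, 18, 19, 20, 21, 23}
Abstract via predicates (bit_4(s)==1), (s>=15), (bit_1(s)==1), (bit_3(s)==1):
  (0,0,0,0) <- {0, 1}
  (0,0,1,0) <- {2, 3, 6, 7}
  (0,0,1,1) <- {10, 11}
  (1,1,0,0) <- {16, 17, 20, 21}
  (1,1,1,0) <- {18, 19, 23}
Distinct abstract states = 5

5


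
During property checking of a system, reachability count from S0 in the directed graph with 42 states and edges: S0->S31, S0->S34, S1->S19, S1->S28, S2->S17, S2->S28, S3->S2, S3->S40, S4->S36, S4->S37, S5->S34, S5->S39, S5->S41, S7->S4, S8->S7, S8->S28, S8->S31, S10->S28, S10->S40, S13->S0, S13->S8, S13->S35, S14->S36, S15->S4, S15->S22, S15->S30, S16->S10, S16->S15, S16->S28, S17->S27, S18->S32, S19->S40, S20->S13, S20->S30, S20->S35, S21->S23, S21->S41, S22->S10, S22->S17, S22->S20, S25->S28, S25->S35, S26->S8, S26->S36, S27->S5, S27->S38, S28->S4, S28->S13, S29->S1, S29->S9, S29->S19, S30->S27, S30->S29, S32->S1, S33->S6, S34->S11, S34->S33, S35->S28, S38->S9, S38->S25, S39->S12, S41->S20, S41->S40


BFS from S0:
  layer 0: {S0}
  layer 1: {S31, S34}
  layer 2: {S11, S33}
  layer 3: {S6}
Reachable set: {S0, S6, S11, S31, S33, S34}
Count = 6

6


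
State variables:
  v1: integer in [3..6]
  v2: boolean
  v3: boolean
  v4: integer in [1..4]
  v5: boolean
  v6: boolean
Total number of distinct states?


State space = product of domain sizes of all variables.
Domain sizes:
  v1 (integer in [3..6]): 4
  v2 (boolean): 2
  v3 (boolean): 2
  v4 (integer in [1..4]): 4
  v5 (boolean): 2
  v6 (boolean): 2
Product = 4 * 2 * 2 * 4 * 2 * 2 = 256

256


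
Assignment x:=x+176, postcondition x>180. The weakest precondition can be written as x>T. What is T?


Formula: wp(x:=E, P) = P[E/x] (substitute E for x in postcondition)
Step 1: Postcondition: x>180
Step 2: Substitute x+176 for x: x+176>180
Step 3: Solve for x: x > 180-176 = 4

4


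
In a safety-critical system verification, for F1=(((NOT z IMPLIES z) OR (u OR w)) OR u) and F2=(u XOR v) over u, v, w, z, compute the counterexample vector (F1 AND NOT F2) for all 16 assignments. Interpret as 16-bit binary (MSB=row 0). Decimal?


F1 = (((NOT z IMPLIES z) OR (u OR w)) OR u)
F2 = (u XOR v)
Counterexample to F1=>F2 is where F1=1 and F2=0.
Evaluate each row (bits = u,v,w,z, MSB first):
  row 0 [0000]: F1=0 F2=0 -> F1&~F2 -> 0
  row 1 [0001]: F1=1 F2=0 -> F1&~F2 -> 1
  row 2 [0010]: F1=1 F2=0 -> F1&~F2 -> 1
  row 3 [0011]: F1=1 F2=0 -> F1&~F2 -> 1
  row 4 [0100]: F1=0 F2=1 -> F1&~F2 -> 0
  row 5 [0101]: F1=1 F2=1 -> F1&~F2 -> 0
  row 6 [0110]: F1=1 F2=1 -> F1&~F2 -> 0
  row 7 [0111]: F1=1 F2=1 -> F1&~F2 -> 0
  row 8 [1000]: F1=1 F2=1 -> F1&~F2 -> 0
  row 9 [1001]: F1=1 F2=1 -> F1&~F2 -> 0
  row 10 [1010]: F1=1 F2=1 -> F1&~F2 -> 0
  row 11 [1011]: F1=1 F2=1 -> F1&~F2 -> 0
  row 12 [1100]: F1=1 F2=0 -> F1&~F2 -> 1
  row 13 [1101]: F1=1 F2=0 -> F1&~F2 -> 1
  row 14 [1110]: F1=1 F2=0 -> F1&~F2 -> 1
  row 15 [1111]: F1=1 F2=0 -> F1&~F2 -> 1
Full result column, 4 rows per line (u,v fixed per line; w,z runs 00..11 left to right):
  rows 0-3 [u,v=00]: 0111  = hex 7
  rows 4-7 [u,v=01]: 0000  = hex 0
  rows 8-11 [u,v=10]: 0000  = hex 0
  rows 12-15 [u,v=11]: 1111  = hex F
Counterexample vector (row 0 .. row 15) = 0111000000001111
Output column grouped in 4s = 0111 0000 0000 1111 = 0x700F
Convert to decimal digit by digit (value = value*16 + digit):
  7 -> 7
  7*16 + 0 = 112
  112*16 + 0 = 1792
  1792*16 + 15 (F) = 28687
Decimal = 28687

28687


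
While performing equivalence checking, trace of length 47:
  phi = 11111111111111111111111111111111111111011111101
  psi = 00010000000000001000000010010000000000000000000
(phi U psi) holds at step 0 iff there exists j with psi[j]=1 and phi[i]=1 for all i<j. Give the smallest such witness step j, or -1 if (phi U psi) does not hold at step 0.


(phi U psi) at 0: need smallest j with psi[j]=1 and phi[i]=1 for all i in [0,j).
Scan from step 0:
  step 0: phi=1, psi=0 -> continue
  step 1: phi=1, psi=0 -> continue
  step 2: phi=1, psi=0 -> continue
  step 3: psi=1 and phi held for [0,3) -> witness found
Witness step = 3

3


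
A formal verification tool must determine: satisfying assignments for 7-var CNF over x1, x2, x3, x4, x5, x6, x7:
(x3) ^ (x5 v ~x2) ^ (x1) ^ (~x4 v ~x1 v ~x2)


CNF with 4 clauses over 7 vars (128 assignments).
An assignment satisfies CNF iff every clause has >=1 true literal.
Check each row (bits = x1,x2,x3,x4,x5,x6,x7; clause T/F shown):
  row 0 [0000000]: clauses=FTFT -> 0
  row 1 [0000001]: clauses=FTFT -> 0
  row 2 [0000010]: clauses=FTFT -> 0
  row 3 [0000011]: clauses=FTFT -> 0
  row 4 [0000100]: clauses=FTFT -> 0
  (every remaining row is evaluated the same way; all 128 results are listed next)
Full result column, 8 rows per line (x1,x2,x3,x4 fixed per line; x5,x6,x7 runs 000..111 left to right):
  rows 0-7 [x1,x2,x3,x4=0000]: 00000000  (ones: 0)
  rows 8-15 [x1,x2,x3,x4=0001]: 00000000  (ones: 0)
  rows 16-23 [x1,x2,x3,x4=0010]: 00000000  (ones: 0)
  rows 24-31 [x1,x2,x3,x4=0011]: 00000000  (ones: 0)
  rows 32-39 [x1,x2,x3,x4=0100]: 00000000  (ones: 0)
  rows 40-47 [x1,x2,x3,x4=0101]: 00000000  (ones: 0)
  rows 48-55 [x1,x2,x3,x4=0110]: 00000000  (ones: 0)
  rows 56-63 [x1,x2,x3,x4=0111]: 00000000  (ones: 0)
  rows 64-71 [x1,x2,x3,x4=1000]: 00000000  (ones: 0)
  rows 72-79 [x1,x2,x3,x4=1001]: 00000000  (ones: 0)
  rows 80-87 [x1,x2,x3,x4=1010]: 11111111  (ones: 8)
  rows 88-95 [x1,x2,x3,x4=1011]: 11111111  (ones: 8)
  rows 96-103 [x1,x2,x3,x4=1100]: 00000000  (ones: 0)
  rows 104-111 [x1,x2,x3,x4=1101]: 00000000  (ones: 0)
  rows 112-119 [x1,x2,x3,x4=1110]: 00001111  (ones: 4)
  rows 120-127 [x1,x2,x3,x4=1111]: 00000000  (ones: 0)
Satisfying assignments = 0+0+0+0+0+0+0+0+0+0+8+8+0+0+4+0 = 20

20


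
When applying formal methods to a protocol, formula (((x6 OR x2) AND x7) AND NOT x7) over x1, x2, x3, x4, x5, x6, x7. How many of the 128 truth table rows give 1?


Formula: (((x6 OR x2) AND x7) AND NOT x7) over 7 vars (128 rows)
Evaluate each row (x1, x2, x3, x4, x5, x6, x7 as bits, MSB first):
  row 0 [0000000]: (((0 OR 0) AND 0) AND NOT 0) -> 0
  row 1 [0000001]: (((0 OR 0) AND 1) AND NOT 1) -> 0
  row 2 [0000010]: (((1 OR 0) AND 0) AND NOT 0) -> 0
  row 3 [0000011]: (((1 OR 0) AND 1) AND NOT 1) -> 0
  row 4 [0000100]: (((0 OR 0) AND 0) AND NOT 0) -> 0
  (every remaining row is evaluated the same way; all 128 results are listed next)
Full result column, 8 rows per line (x1,x2,x3,x4 fixed per line; x5,x6,x7 runs 000..111 left to right):
  rows 0-7 [x1,x2,x3,x4=0000]: 00000000  (ones: 0)
  rows 8-15 [x1,x2,x3,x4=0001]: 00000000  (ones: 0)
  rows 16-23 [x1,x2,x3,x4=0010]: 00000000  (ones: 0)
  rows 24-31 [x1,x2,x3,x4=0011]: 00000000  (ones: 0)
  rows 32-39 [x1,x2,x3,x4=0100]: 00000000  (ones: 0)
  rows 40-47 [x1,x2,x3,x4=0101]: 00000000  (ones: 0)
  rows 48-55 [x1,x2,x3,x4=0110]: 00000000  (ones: 0)
  rows 56-63 [x1,x2,x3,x4=0111]: 00000000  (ones: 0)
  rows 64-71 [x1,x2,x3,x4=1000]: 00000000  (ones: 0)
  rows 72-79 [x1,x2,x3,x4=1001]: 00000000  (ones: 0)
  rows 80-87 [x1,x2,x3,x4=1010]: 00000000  (ones: 0)
  rows 88-95 [x1,x2,x3,x4=1011]: 00000000  (ones: 0)
  rows 96-103 [x1,x2,x3,x4=1100]: 00000000  (ones: 0)
  rows 104-111 [x1,x2,x3,x4=1101]: 00000000  (ones: 0)
  rows 112-119 [x1,x2,x3,x4=1110]: 00000000  (ones: 0)
  rows 120-127 [x1,x2,x3,x4=1111]: 00000000  (ones: 0)
Count of 1-rows = 0+0+0+0+0+0+0+0+0+0+0+0+0+0+0+0 = 0

0


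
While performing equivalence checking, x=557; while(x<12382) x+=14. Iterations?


Step 1: x goes from 557 toward 12382 by 14; the body runs while x<12382, so iterations = ceil((bound-start)/step)
Step 2: Distance=11825
Step 3: ceil(11825/14)=845

845


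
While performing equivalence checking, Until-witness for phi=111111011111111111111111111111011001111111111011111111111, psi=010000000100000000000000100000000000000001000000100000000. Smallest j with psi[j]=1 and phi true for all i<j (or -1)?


(phi U psi) at 0: need smallest j with psi[j]=1 and phi[i]=1 for all i in [0,j).
Scan from step 0:
  step 0: phi=1, psi=0 -> continue
  step 1: psi=1 and phi held for [0,1) -> witness found
Witness step = 1

1


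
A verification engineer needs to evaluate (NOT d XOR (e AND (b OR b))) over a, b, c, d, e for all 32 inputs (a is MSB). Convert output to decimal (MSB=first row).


Formula: (NOT d XOR (e AND (b OR b))) over a, b, c, d, e (32 rows)
Evaluate each row (bits = a,b,c,d,e, MSB first):
  row 0 [00000]: (NOT 0 XOR (0 AND (0 OR 0))) -> 1
  row 1 [00001]: (NOT 0 XOR (1 AND (0 OR 0))) -> 1
  row 2 [00010]: (NOT 1 XOR (0 AND (0 OR 0))) -> 0
  row 3 [00011]: (NOT 1 XOR (1 AND (0 OR 0))) -> 0
  row 4 [00100]: (NOT 0 XOR (0 AND (0 OR 0))) -> 1
  row 5 [00101]: (NOT 0 XOR (1 AND (0 OR 0))) -> 1
  row 6 [00110]: (NOT 1 XOR (0 AND (0 OR 0))) -> 0
  row 7 [00111]: (NOT 1 XOR (1 AND (0 OR 0))) -> 0
  row 8 [01000]: (NOT 0 XOR (0 AND (1 OR 1))) -> 1
  row 9 [01001]: (NOT 0 XOR (1 AND (1 OR 1))) -> 0
  row 10 [01010]: (NOT 1 XOR (0 AND (1 OR 1))) -> 0
  row 11 [01011]: (NOT 1 XOR (1 AND (1 OR 1))) -> 1
  row 12 [01100]: (NOT 0 XOR (0 AND (1 OR 1))) -> 1
  row 13 [01101]: (NOT 0 XOR (1 AND (1 OR 1))) -> 0
  row 14 [01110]: (NOT 1 XOR (0 AND (1 OR 1))) -> 0
  row 15 [01111]: (NOT 1 XOR (1 AND (1 OR 1))) -> 1
  row 16 [10000]: (NOT 0 XOR (0 AND (0 OR 0))) -> 1
  row 17 [10001]: (NOT 0 XOR (1 AND (0 OR 0))) -> 1
  row 18 [10010]: (NOT 1 XOR (0 AND (0 OR 0))) -> 0
  row 19 [10011]: (NOT 1 XOR (1 AND (0 OR 0))) -> 0
  row 20 [10100]: (NOT 0 XOR (0 AND (0 OR 0))) -> 1
  row 21 [10101]: (NOT 0 XOR (1 AND (0 OR 0))) -> 1
  row 22 [10110]: (NOT 1 XOR (0 AND (0 OR 0))) -> 0
  row 23 [10111]: (NOT 1 XOR (1 AND (0 OR 0))) -> 0
  row 24 [11000]: (NOT 0 XOR (0 AND (1 OR 1))) -> 1
  row 25 [11001]: (NOT 0 XOR (1 AND (1 OR 1))) -> 0
  row 26 [11010]: (NOT 1 XOR (0 AND (1 OR 1))) -> 0
  row 27 [11011]: (NOT 1 XOR (1 AND (1 OR 1))) -> 1
  row 28 [11100]: (NOT 0 XOR (0 AND (1 OR 1))) -> 1
  row 29 [11101]: (NOT 0 XOR (1 AND (1 OR 1))) -> 0
  row 30 [11110]: (NOT 1 XOR (0 AND (1 OR 1))) -> 0
  row 31 [11111]: (NOT 1 XOR (1 AND (1 OR 1))) -> 1
Full result column, 4 rows per line (a,b,c fixed per line; d,e runs 00..11 left to right):
  rows 0-3 [a,b,c=000]: 1100  = hex C
  rows 4-7 [a,b,c=001]: 1100  = hex C
  rows 8-11 [a,b,c=010]: 1001  = hex 9
  rows 12-15 [a,b,c=011]: 1001  = hex 9
  rows 16-19 [a,b,c=100]: 1100  = hex C
  rows 20-23 [a,b,c=101]: 1100  = hex C
  rows 24-27 [a,b,c=110]: 1001  = hex 9
  rows 28-31 [a,b,c=111]: 1001  = hex 9
Output column (row 0 .. row 31) = 11001100100110011100110010011001
Output column grouped in 4s = 1100 1100 1001 1001 1100 1100 1001 1001 = 0xCC99CC99
Convert to decimal digit by digit (value = value*16 + digit):
  C -> 12
  12*16 + 12 (C) = 204
  204*16 + 9 = 3273
  3273*16 + 9 = 52377
  52377*16 + 12 (C) = 838044
  838044*16 + 12 (C) = 13408716
  13408716*16 + 9 = 214539465
  214539465*16 + 9 = 3432631449
Decimal = 3432631449

3432631449


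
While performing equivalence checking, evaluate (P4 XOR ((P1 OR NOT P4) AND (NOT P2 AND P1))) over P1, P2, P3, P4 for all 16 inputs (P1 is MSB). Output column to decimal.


Formula: (P4 XOR ((P1 OR NOT P4) AND (NOT P2 AND P1))) over P1, P2, P3, P4 (16 rows)
Evaluate each row (bits = P1,P2,P3,P4, MSB first):
  row 0 [0000]: (0 XOR ((0 OR NOT 0) AND (NOT 0 AND 0))) -> 0
  row 1 [0001]: (1 XOR ((0 OR NOT 1) AND (NOT 0 AND 0))) -> 1
  row 2 [0010]: (0 XOR ((0 OR NOT 0) AND (NOT 0 AND 0))) -> 0
  row 3 [0011]: (1 XOR ((0 OR NOT 1) AND (NOT 0 AND 0))) -> 1
  row 4 [0100]: (0 XOR ((0 OR NOT 0) AND (NOT 1 AND 0))) -> 0
  row 5 [0101]: (1 XOR ((0 OR NOT 1) AND (NOT 1 AND 0))) -> 1
  row 6 [0110]: (0 XOR ((0 OR NOT 0) AND (NOT 1 AND 0))) -> 0
  row 7 [0111]: (1 XOR ((0 OR NOT 1) AND (NOT 1 AND 0))) -> 1
  row 8 [1000]: (0 XOR ((1 OR NOT 0) AND (NOT 0 AND 1))) -> 1
  row 9 [1001]: (1 XOR ((1 OR NOT 1) AND (NOT 0 AND 1))) -> 0
  row 10 [1010]: (0 XOR ((1 OR NOT 0) AND (NOT 0 AND 1))) -> 1
  row 11 [1011]: (1 XOR ((1 OR NOT 1) AND (NOT 0 AND 1))) -> 0
  row 12 [1100]: (0 XOR ((1 OR NOT 0) AND (NOT 1 AND 1))) -> 0
  row 13 [1101]: (1 XOR ((1 OR NOT 1) AND (NOT 1 AND 1))) -> 1
  row 14 [1110]: (0 XOR ((1 OR NOT 0) AND (NOT 1 AND 1))) -> 0
  row 15 [1111]: (1 XOR ((1 OR NOT 1) AND (NOT 1 AND 1))) -> 1
Full result column, 4 rows per line (P1,P2 fixed per line; P3,P4 runs 00..11 left to right):
  rows 0-3 [P1,P2=00]: 0101  = hex 5
  rows 4-7 [P1,P2=01]: 0101  = hex 5
  rows 8-11 [P1,P2=10]: 1010  = hex A
  rows 12-15 [P1,P2=11]: 0101  = hex 5
Output column (row 0 .. row 15) = 0101010110100101
Output column grouped in 4s = 0101 0101 1010 0101 = 0x55A5
Convert to decimal digit by digit (value = value*16 + digit):
  5 -> 5
  5*16 + 5 = 85
  85*16 + 10 (A) = 1370
  1370*16 + 5 = 21925
Decimal = 21925

21925


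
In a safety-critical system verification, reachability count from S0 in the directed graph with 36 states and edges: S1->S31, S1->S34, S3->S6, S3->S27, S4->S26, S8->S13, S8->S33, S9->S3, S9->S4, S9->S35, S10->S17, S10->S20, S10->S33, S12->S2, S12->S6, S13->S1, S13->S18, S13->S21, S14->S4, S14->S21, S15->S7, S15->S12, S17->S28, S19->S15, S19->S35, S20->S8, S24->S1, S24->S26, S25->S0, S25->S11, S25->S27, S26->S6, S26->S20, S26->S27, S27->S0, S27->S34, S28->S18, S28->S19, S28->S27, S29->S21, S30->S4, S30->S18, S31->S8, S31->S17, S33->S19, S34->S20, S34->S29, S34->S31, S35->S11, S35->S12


BFS from S0:
  layer 0: {S0}
Reachable set: {S0}
Count = 1

1


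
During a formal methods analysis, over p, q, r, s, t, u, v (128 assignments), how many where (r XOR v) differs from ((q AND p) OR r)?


F1 = (r XOR v)
F2 = ((q AND p) OR r)
Evaluate both on each of 128 rows (bits = p,q,r,s,t,u,v):
  row 0 [0000000]: F1=0 F2=0 -> 0
  row 1 [0000001]: F1=1 F2=0 (differ) -> 1
  row 2 [0000010]: F1=0 F2=0 -> 0
  row 3 [0000011]: F1=1 F2=0 (differ) -> 1
  row 4 [0000100]: F1=0 F2=0 -> 0
  (every remaining row is evaluated the same way; all 128 results are listed next)
Full result column, 8 rows per line (p,q,r,s fixed per line; t,u,v runs 000..111 left to right):
  rows 0-7 [p,q,r,s=0000]: 01010101  (ones: 4)
  rows 8-15 [p,q,r,s=0001]: 01010101  (ones: 4)
  rows 16-23 [p,q,r,s=0010]: 01010101  (ones: 4)
  rows 24-31 [p,q,r,s=0011]: 01010101  (ones: 4)
  rows 32-39 [p,q,r,s=0100]: 01010101  (ones: 4)
  rows 40-47 [p,q,r,s=0101]: 01010101  (ones: 4)
  rows 48-55 [p,q,r,s=0110]: 01010101  (ones: 4)
  rows 56-63 [p,q,r,s=0111]: 01010101  (ones: 4)
  rows 64-71 [p,q,r,s=1000]: 01010101  (ones: 4)
  rows 72-79 [p,q,r,s=1001]: 01010101  (ones: 4)
  rows 80-87 [p,q,r,s=1010]: 01010101  (ones: 4)
  rows 88-95 [p,q,r,s=1011]: 01010101  (ones: 4)
  rows 96-103 [p,q,r,s=1100]: 10101010  (ones: 4)
  rows 104-111 [p,q,r,s=1101]: 10101010  (ones: 4)
  rows 112-119 [p,q,r,s=1110]: 01010101  (ones: 4)
  rows 120-127 [p,q,r,s=1111]: 01010101  (ones: 4)
Disagreements = 4+4+4+4+4+4+4+4+4+4+4+4+4+4+4+4 = 64

64


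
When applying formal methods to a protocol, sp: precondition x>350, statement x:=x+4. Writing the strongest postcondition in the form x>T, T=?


Formula: sp(P, x:=E) = exists old_x. (x = E[old_x/x]) AND P[old_x/x] (old_x is the value of x before the assignment; eliminate old_x by solving x = E[old_x/x] for old_x)
Step 1: Precondition P: x>350, i.e. old_x > 350
Step 2: Assignment gives x = old_x + 4, so old_x = x - 4
Step 3: Substitute into P: x - 4 > 350
Step 4: Simplify: x > 350+4 = 354

354


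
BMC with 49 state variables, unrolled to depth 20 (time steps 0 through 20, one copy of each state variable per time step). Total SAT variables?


BMC unrolls to depth k, creating one copy of each state var for steps 0..k.
Step count = 20 + 1 = 21 (steps 0 through 20)
Vars per step = 49
Total = 49 * 21 = 1029

1029


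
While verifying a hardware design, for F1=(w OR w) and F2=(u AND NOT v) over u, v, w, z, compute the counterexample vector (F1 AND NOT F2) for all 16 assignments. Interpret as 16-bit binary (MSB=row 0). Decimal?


F1 = (w OR w)
F2 = (u AND NOT v)
Counterexample to F1=>F2 is where F1=1 and F2=0.
Evaluate each row (bits = u,v,w,z, MSB first):
  row 0 [0000]: F1=0 F2=0 -> F1&~F2 -> 0
  row 1 [0001]: F1=0 F2=0 -> F1&~F2 -> 0
  row 2 [0010]: F1=1 F2=0 -> F1&~F2 -> 1
  row 3 [0011]: F1=1 F2=0 -> F1&~F2 -> 1
  row 4 [0100]: F1=0 F2=0 -> F1&~F2 -> 0
  row 5 [0101]: F1=0 F2=0 -> F1&~F2 -> 0
  row 6 [0110]: F1=1 F2=0 -> F1&~F2 -> 1
  row 7 [0111]: F1=1 F2=0 -> F1&~F2 -> 1
  row 8 [1000]: F1=0 F2=1 -> F1&~F2 -> 0
  row 9 [1001]: F1=0 F2=1 -> F1&~F2 -> 0
  row 10 [1010]: F1=1 F2=1 -> F1&~F2 -> 0
  row 11 [1011]: F1=1 F2=1 -> F1&~F2 -> 0
  row 12 [1100]: F1=0 F2=0 -> F1&~F2 -> 0
  row 13 [1101]: F1=0 F2=0 -> F1&~F2 -> 0
  row 14 [1110]: F1=1 F2=0 -> F1&~F2 -> 1
  row 15 [1111]: F1=1 F2=0 -> F1&~F2 -> 1
Full result column, 4 rows per line (u,v fixed per line; w,z runs 00..11 left to right):
  rows 0-3 [u,v=00]: 0011  = hex 3
  rows 4-7 [u,v=01]: 0011  = hex 3
  rows 8-11 [u,v=10]: 0000  = hex 0
  rows 12-15 [u,v=11]: 0011  = hex 3
Counterexample vector (row 0 .. row 15) = 0011001100000011
Output column grouped in 4s = 0011 0011 0000 0011 = 0x3303
Convert to decimal digit by digit (value = value*16 + digit):
  3 -> 3
  3*16 + 3 = 51
  51*16 + 0 = 816
  816*16 + 3 = 13059
Decimal = 13059

13059


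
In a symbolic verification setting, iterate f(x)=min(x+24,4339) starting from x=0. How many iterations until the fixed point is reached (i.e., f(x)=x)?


Step 1: x=0, cap=4339, increment=24
Step 2: x grows by 24 each step until capped at 4339; fixed point is x=4339
Step 3: iterations = ceil(4339/24) = 181

181


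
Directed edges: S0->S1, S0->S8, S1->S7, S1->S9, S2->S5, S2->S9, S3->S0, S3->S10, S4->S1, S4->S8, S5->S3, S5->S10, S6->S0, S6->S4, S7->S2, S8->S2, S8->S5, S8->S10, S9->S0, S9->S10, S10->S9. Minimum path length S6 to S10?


BFS layer-by-layer from S6:
  dist 0: {S6}
  dist 1: {S0, S4}
  dist 2: {S1, S8}
  dist 3: {S2, S5, S7, S9, S10}
  -> S10 reached at distance 3
Shortest path length = 3

3


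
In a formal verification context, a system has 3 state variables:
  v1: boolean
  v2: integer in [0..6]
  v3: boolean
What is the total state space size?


State space = product of domain sizes of all variables.
Domain sizes:
  v1 (boolean): 2
  v2 (integer in [0..6]): 7
  v3 (boolean): 2
Product = 2 * 7 * 2 = 28

28


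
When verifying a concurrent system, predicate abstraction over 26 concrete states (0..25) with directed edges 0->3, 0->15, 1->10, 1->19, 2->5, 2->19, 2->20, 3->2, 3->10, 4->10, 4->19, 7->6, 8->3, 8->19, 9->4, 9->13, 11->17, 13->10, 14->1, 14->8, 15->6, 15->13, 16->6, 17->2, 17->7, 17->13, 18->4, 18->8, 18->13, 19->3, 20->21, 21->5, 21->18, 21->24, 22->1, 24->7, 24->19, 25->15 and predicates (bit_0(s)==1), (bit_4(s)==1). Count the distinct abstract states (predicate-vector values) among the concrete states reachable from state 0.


BFS from 0:
Concrete reachable: {0, 2, 3, 4, 5, 6, 7, 8, 10, 13, 15, 18, 19, 20, 21, 24}
Abstract via predicates (bit_0(s)==1), (bit_4(s)==1):
  (0,0) <- {0, 2, 4, 6, 8, 10}
  (0,1) <- {18, 20, 24}
  (1,0) <- {3, 5, 7, 13, 15}
  (1,1) <- {19, 21}
Distinct abstract states = 4

4


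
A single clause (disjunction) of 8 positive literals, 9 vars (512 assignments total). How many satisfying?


Step 1: Total=2^9=512
Step 2: Unsat when all 8 false: 2^1=2
Step 3: Sat=512-2=510

510


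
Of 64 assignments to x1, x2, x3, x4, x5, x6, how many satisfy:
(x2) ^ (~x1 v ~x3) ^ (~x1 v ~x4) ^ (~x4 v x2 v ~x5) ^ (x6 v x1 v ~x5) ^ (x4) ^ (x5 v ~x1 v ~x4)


CNF with 7 clauses over 6 vars (64 assignments).
An assignment satisfies CNF iff every clause has >=1 true literal.
Check each row (bits = x1,x2,x3,x4,x5,x6; clause T/F shown):
  row 0 [000000]: clauses=FTTTTFT -> 0
  row 1 [000001]: clauses=FTTTTFT -> 0
  row 2 [000010]: clauses=FTTTFFT -> 0
  row 3 [000011]: clauses=FTTTTFT -> 0
  row 4 [000100]: clauses=FTTTTTT -> 0
  (every remaining row is evaluated the same way; all 64 results are listed next)
Full result column, 8 rows per line (x1,x2,x3 fixed per line; x4,x5,x6 runs 000..111 left to right):
  rows 0-7 [x1,x2,x3=000]: 00000000  (ones: 0)
  rows 8-15 [x1,x2,x3=001]: 00000000  (ones: 0)
  rows 16-23 [x1,x2,x3=010]: 00001101  (ones: 3)
  rows 24-31 [x1,x2,x3=011]: 00001101  (ones: 3)
  rows 32-39 [x1,x2,x3=100]: 00000000  (ones: 0)
  rows 40-47 [x1,x2,x3=101]: 00000000  (ones: 0)
  rows 48-55 [x1,x2,x3=110]: 00000000  (ones: 0)
  rows 56-63 [x1,x2,x3=111]: 00000000  (ones: 0)
Satisfying assignments = 0+0+3+3+0+0+0+0 = 6

6


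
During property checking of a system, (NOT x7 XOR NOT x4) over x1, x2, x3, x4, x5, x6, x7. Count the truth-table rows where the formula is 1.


Formula: (NOT x7 XOR NOT x4) over 7 vars (128 rows)
Evaluate each row (x1, x2, x3, x4, x5, x6, x7 as bits, MSB first):
  row 0 [0000000]: (NOT 0 XOR NOT 0) -> 0
  row 1 [0000001]: (NOT 1 XOR NOT 0) -> 1
  row 2 [0000010]: (NOT 0 XOR NOT 0) -> 0
  row 3 [0000011]: (NOT 1 XOR NOT 0) -> 1
  row 4 [0000100]: (NOT 0 XOR NOT 0) -> 0
  (every remaining row is evaluated the same way; all 128 results are listed next)
Full result column, 8 rows per line (x1,x2,x3,x4 fixed per line; x5,x6,x7 runs 000..111 left to right):
  rows 0-7 [x1,x2,x3,x4=0000]: 01010101  (ones: 4)
  rows 8-15 [x1,x2,x3,x4=0001]: 10101010  (ones: 4)
  rows 16-23 [x1,x2,x3,x4=0010]: 01010101  (ones: 4)
  rows 24-31 [x1,x2,x3,x4=0011]: 10101010  (ones: 4)
  rows 32-39 [x1,x2,x3,x4=0100]: 01010101  (ones: 4)
  rows 40-47 [x1,x2,x3,x4=0101]: 10101010  (ones: 4)
  rows 48-55 [x1,x2,x3,x4=0110]: 01010101  (ones: 4)
  rows 56-63 [x1,x2,x3,x4=0111]: 10101010  (ones: 4)
  rows 64-71 [x1,x2,x3,x4=1000]: 01010101  (ones: 4)
  rows 72-79 [x1,x2,x3,x4=1001]: 10101010  (ones: 4)
  rows 80-87 [x1,x2,x3,x4=1010]: 01010101  (ones: 4)
  rows 88-95 [x1,x2,x3,x4=1011]: 10101010  (ones: 4)
  rows 96-103 [x1,x2,x3,x4=1100]: 01010101  (ones: 4)
  rows 104-111 [x1,x2,x3,x4=1101]: 10101010  (ones: 4)
  rows 112-119 [x1,x2,x3,x4=1110]: 01010101  (ones: 4)
  rows 120-127 [x1,x2,x3,x4=1111]: 10101010  (ones: 4)
Count of 1-rows = 4+4+4+4+4+4+4+4+4+4+4+4+4+4+4+4 = 64

64


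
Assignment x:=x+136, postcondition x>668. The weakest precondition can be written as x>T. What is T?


Formula: wp(x:=E, P) = P[E/x] (substitute E for x in postcondition)
Step 1: Postcondition: x>668
Step 2: Substitute x+136 for x: x+136>668
Step 3: Solve for x: x > 668-136 = 532

532


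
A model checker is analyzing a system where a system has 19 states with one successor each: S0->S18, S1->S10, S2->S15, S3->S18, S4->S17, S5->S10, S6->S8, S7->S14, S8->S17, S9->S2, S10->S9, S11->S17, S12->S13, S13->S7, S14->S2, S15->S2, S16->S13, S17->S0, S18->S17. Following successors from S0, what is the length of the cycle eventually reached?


Trace from S0 until a state repeats:
  S0 -> S18 -> S17 -> S0
S0 first seen at step 0, revisited at step 3.
Cycle length = 3 - 0 = 3

3


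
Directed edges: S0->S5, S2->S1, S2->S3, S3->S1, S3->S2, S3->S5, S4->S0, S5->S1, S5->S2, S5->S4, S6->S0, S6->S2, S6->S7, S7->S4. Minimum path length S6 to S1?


BFS layer-by-layer from S6:
  dist 0: {S6}
  dist 1: {S0, S2, S7}
  dist 2: {S1, S3, S4, S5}
  -> S1 reached at distance 2
Shortest path length = 2

2


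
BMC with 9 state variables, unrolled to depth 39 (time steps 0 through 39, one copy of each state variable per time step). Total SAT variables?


BMC unrolls to depth k, creating one copy of each state var for steps 0..k.
Step count = 39 + 1 = 40 (steps 0 through 39)
Vars per step = 9
Total = 9 * 40 = 360

360


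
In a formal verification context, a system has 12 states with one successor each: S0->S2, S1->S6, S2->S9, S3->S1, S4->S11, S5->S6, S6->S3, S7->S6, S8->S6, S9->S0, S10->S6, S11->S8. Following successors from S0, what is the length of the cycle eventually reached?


Trace from S0 until a state repeats:
  S0 -> S2 -> S9 -> S0
S0 first seen at step 0, revisited at step 3.
Cycle length = 3 - 0 = 3

3


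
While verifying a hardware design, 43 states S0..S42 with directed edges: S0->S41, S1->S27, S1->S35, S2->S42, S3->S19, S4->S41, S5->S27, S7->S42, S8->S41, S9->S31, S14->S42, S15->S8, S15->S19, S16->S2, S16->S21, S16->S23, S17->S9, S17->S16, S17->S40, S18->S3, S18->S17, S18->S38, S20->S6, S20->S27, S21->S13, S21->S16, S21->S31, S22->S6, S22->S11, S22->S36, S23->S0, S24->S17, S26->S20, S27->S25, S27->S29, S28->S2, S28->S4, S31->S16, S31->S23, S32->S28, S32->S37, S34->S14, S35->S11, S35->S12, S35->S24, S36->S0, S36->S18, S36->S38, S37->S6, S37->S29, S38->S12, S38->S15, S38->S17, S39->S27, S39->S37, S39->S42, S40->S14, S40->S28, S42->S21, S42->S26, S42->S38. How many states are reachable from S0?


BFS from S0:
  layer 0: {S0}
  layer 1: {S41}
Reachable set: {S0, S41}
Count = 2

2


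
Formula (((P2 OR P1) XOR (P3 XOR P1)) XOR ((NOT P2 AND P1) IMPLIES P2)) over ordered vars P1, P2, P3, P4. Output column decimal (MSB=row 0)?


Formula: (((P2 OR P1) XOR (P3 XOR P1)) XOR ((NOT P2 AND P1) IMPLIES P2)) over P1, P2, P3, P4 (16 rows)
Evaluate each row (bits = P1,P2,P3,P4, MSB first):
  row 0 [0000]: (((0 OR 0) XOR (0 XOR 0)) XOR ((NOT 0 AND 0) IMPLIES 0)) -> 1
  row 1 [0001]: (((0 OR 0) XOR (0 XOR 0)) XOR ((NOT 0 AND 0) IMPLIES 0)) -> 1
  row 2 [0010]: (((0 OR 0) XOR (1 XOR 0)) XOR ((NOT 0 AND 0) IMPLIES 0)) -> 0
  row 3 [0011]: (((0 OR 0) XOR (1 XOR 0)) XOR ((NOT 0 AND 0) IMPLIES 0)) -> 0
  row 4 [0100]: (((1 OR 0) XOR (0 XOR 0)) XOR ((NOT 1 AND 0) IMPLIES 1)) -> 0
  row 5 [0101]: (((1 OR 0) XOR (0 XOR 0)) XOR ((NOT 1 AND 0) IMPLIES 1)) -> 0
  row 6 [0110]: (((1 OR 0) XOR (1 XOR 0)) XOR ((NOT 1 AND 0) IMPLIES 1)) -> 1
  row 7 [0111]: (((1 OR 0) XOR (1 XOR 0)) XOR ((NOT 1 AND 0) IMPLIES 1)) -> 1
  row 8 [1000]: (((0 OR 1) XOR (0 XOR 1)) XOR ((NOT 0 AND 1) IMPLIES 0)) -> 0
  row 9 [1001]: (((0 OR 1) XOR (0 XOR 1)) XOR ((NOT 0 AND 1) IMPLIES 0)) -> 0
  row 10 [1010]: (((0 OR 1) XOR (1 XOR 1)) XOR ((NOT 0 AND 1) IMPLIES 0)) -> 1
  row 11 [1011]: (((0 OR 1) XOR (1 XOR 1)) XOR ((NOT 0 AND 1) IMPLIES 0)) -> 1
  row 12 [1100]: (((1 OR 1) XOR (0 XOR 1)) XOR ((NOT 1 AND 1) IMPLIES 1)) -> 1
  row 13 [1101]: (((1 OR 1) XOR (0 XOR 1)) XOR ((NOT 1 AND 1) IMPLIES 1)) -> 1
  row 14 [1110]: (((1 OR 1) XOR (1 XOR 1)) XOR ((NOT 1 AND 1) IMPLIES 1)) -> 0
  row 15 [1111]: (((1 OR 1) XOR (1 XOR 1)) XOR ((NOT 1 AND 1) IMPLIES 1)) -> 0
Full result column, 4 rows per line (P1,P2 fixed per line; P3,P4 runs 00..11 left to right):
  rows 0-3 [P1,P2=00]: 1100  = hex C
  rows 4-7 [P1,P2=01]: 0011  = hex 3
  rows 8-11 [P1,P2=10]: 0011  = hex 3
  rows 12-15 [P1,P2=11]: 1100  = hex C
Output column (row 0 .. row 15) = 1100001100111100
Output column grouped in 4s = 1100 0011 0011 1100 = 0xC33C
Convert to decimal digit by digit (value = value*16 + digit):
  C -> 12
  12*16 + 3 = 195
  195*16 + 3 = 3123
  3123*16 + 12 (C) = 49980
Decimal = 49980

49980


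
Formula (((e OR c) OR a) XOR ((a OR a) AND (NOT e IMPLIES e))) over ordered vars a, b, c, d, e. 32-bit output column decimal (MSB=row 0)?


Formula: (((e OR c) OR a) XOR ((a OR a) AND (NOT e IMPLIES e))) over a, b, c, d, e (32 rows)
Evaluate each row (bits = a,b,c,d,e, MSB first):
  row 0 [00000]: (((0 OR 0) OR 0) XOR ((0 OR 0) AND (NOT 0 IMPLIES 0))) -> 0
  row 1 [00001]: (((1 OR 0) OR 0) XOR ((0 OR 0) AND (NOT 1 IMPLIES 1))) -> 1
  row 2 [00010]: (((0 OR 0) OR 0) XOR ((0 OR 0) AND (NOT 0 IMPLIES 0))) -> 0
  row 3 [00011]: (((1 OR 0) OR 0) XOR ((0 OR 0) AND (NOT 1 IMPLIES 1))) -> 1
  row 4 [00100]: (((0 OR 1) OR 0) XOR ((0 OR 0) AND (NOT 0 IMPLIES 0))) -> 1
  row 5 [00101]: (((1 OR 1) OR 0) XOR ((0 OR 0) AND (NOT 1 IMPLIES 1))) -> 1
  row 6 [00110]: (((0 OR 1) OR 0) XOR ((0 OR 0) AND (NOT 0 IMPLIES 0))) -> 1
  row 7 [00111]: (((1 OR 1) OR 0) XOR ((0 OR 0) AND (NOT 1 IMPLIES 1))) -> 1
  row 8 [01000]: (((0 OR 0) OR 0) XOR ((0 OR 0) AND (NOT 0 IMPLIES 0))) -> 0
  row 9 [01001]: (((1 OR 0) OR 0) XOR ((0 OR 0) AND (NOT 1 IMPLIES 1))) -> 1
  row 10 [01010]: (((0 OR 0) OR 0) XOR ((0 OR 0) AND (NOT 0 IMPLIES 0))) -> 0
  row 11 [01011]: (((1 OR 0) OR 0) XOR ((0 OR 0) AND (NOT 1 IMPLIES 1))) -> 1
  row 12 [01100]: (((0 OR 1) OR 0) XOR ((0 OR 0) AND (NOT 0 IMPLIES 0))) -> 1
  row 13 [01101]: (((1 OR 1) OR 0) XOR ((0 OR 0) AND (NOT 1 IMPLIES 1))) -> 1
  row 14 [01110]: (((0 OR 1) OR 0) XOR ((0 OR 0) AND (NOT 0 IMPLIES 0))) -> 1
  row 15 [01111]: (((1 OR 1) OR 0) XOR ((0 OR 0) AND (NOT 1 IMPLIES 1))) -> 1
  row 16 [10000]: (((0 OR 0) OR 1) XOR ((1 OR 1) AND (NOT 0 IMPLIES 0))) -> 1
  row 17 [10001]: (((1 OR 0) OR 1) XOR ((1 OR 1) AND (NOT 1 IMPLIES 1))) -> 0
  row 18 [10010]: (((0 OR 0) OR 1) XOR ((1 OR 1) AND (NOT 0 IMPLIES 0))) -> 1
  row 19 [10011]: (((1 OR 0) OR 1) XOR ((1 OR 1) AND (NOT 1 IMPLIES 1))) -> 0
  row 20 [10100]: (((0 OR 1) OR 1) XOR ((1 OR 1) AND (NOT 0 IMPLIES 0))) -> 1
  row 21 [10101]: (((1 OR 1) OR 1) XOR ((1 OR 1) AND (NOT 1 IMPLIES 1))) -> 0
  row 22 [10110]: (((0 OR 1) OR 1) XOR ((1 OR 1) AND (NOT 0 IMPLIES 0))) -> 1
  row 23 [10111]: (((1 OR 1) OR 1) XOR ((1 OR 1) AND (NOT 1 IMPLIES 1))) -> 0
  row 24 [11000]: (((0 OR 0) OR 1) XOR ((1 OR 1) AND (NOT 0 IMPLIES 0))) -> 1
  row 25 [11001]: (((1 OR 0) OR 1) XOR ((1 OR 1) AND (NOT 1 IMPLIES 1))) -> 0
  row 26 [11010]: (((0 OR 0) OR 1) XOR ((1 OR 1) AND (NOT 0 IMPLIES 0))) -> 1
  row 27 [11011]: (((1 OR 0) OR 1) XOR ((1 OR 1) AND (NOT 1 IMPLIES 1))) -> 0
  row 28 [11100]: (((0 OR 1) OR 1) XOR ((1 OR 1) AND (NOT 0 IMPLIES 0))) -> 1
  row 29 [11101]: (((1 OR 1) OR 1) XOR ((1 OR 1) AND (NOT 1 IMPLIES 1))) -> 0
  row 30 [11110]: (((0 OR 1) OR 1) XOR ((1 OR 1) AND (NOT 0 IMPLIES 0))) -> 1
  row 31 [11111]: (((1 OR 1) OR 1) XOR ((1 OR 1) AND (NOT 1 IMPLIES 1))) -> 0
Full result column, 4 rows per line (a,b,c fixed per line; d,e runs 00..11 left to right):
  rows 0-3 [a,b,c=000]: 0101  = hex 5
  rows 4-7 [a,b,c=001]: 1111  = hex F
  rows 8-11 [a,b,c=010]: 0101  = hex 5
  rows 12-15 [a,b,c=011]: 1111  = hex F
  rows 16-19 [a,b,c=100]: 1010  = hex A
  rows 20-23 [a,b,c=101]: 1010  = hex A
  rows 24-27 [a,b,c=110]: 1010  = hex A
  rows 28-31 [a,b,c=111]: 1010  = hex A
Output column (row 0 .. row 31) = 01011111010111111010101010101010
Output column grouped in 4s = 0101 1111 0101 1111 1010 1010 1010 1010 = 0x5F5FAAAA
Convert to decimal digit by digit (value = value*16 + digit):
  5 -> 5
  5*16 + 15 (F) = 95
  95*16 + 5 = 1525
  1525*16 + 15 (F) = 24415
  24415*16 + 10 (A) = 390650
  390650*16 + 10 (A) = 6250410
  6250410*16 + 10 (A) = 100006570
  100006570*16 + 10 (A) = 1600105130
Decimal = 1600105130

1600105130


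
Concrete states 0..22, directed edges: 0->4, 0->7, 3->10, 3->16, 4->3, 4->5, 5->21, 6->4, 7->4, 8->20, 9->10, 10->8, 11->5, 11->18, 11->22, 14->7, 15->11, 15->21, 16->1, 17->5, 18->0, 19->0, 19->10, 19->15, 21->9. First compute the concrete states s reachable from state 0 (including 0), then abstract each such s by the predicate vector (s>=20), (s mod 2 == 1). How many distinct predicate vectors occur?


BFS from 0:
Concrete reachable: {0, 1, 3, 4, 5, 7, 8, 9, 10, 16, 20, 21}
Abstract via predicates (s>=20), (s mod 2 == 1):
  (0,0) <- {0, 4, 8, 10, 16}
  (0,1) <- {1, 3, 5, 7, 9}
  (1,0) <- {20}
  (1,1) <- {21}
Distinct abstract states = 4

4


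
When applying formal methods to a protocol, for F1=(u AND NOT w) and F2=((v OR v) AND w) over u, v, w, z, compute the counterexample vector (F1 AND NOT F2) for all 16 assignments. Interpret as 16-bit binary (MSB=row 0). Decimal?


F1 = (u AND NOT w)
F2 = ((v OR v) AND w)
Counterexample to F1=>F2 is where F1=1 and F2=0.
Evaluate each row (bits = u,v,w,z, MSB first):
  row 0 [0000]: F1=0 F2=0 -> F1&~F2 -> 0
  row 1 [0001]: F1=0 F2=0 -> F1&~F2 -> 0
  row 2 [0010]: F1=0 F2=0 -> F1&~F2 -> 0
  row 3 [0011]: F1=0 F2=0 -> F1&~F2 -> 0
  row 4 [0100]: F1=0 F2=0 -> F1&~F2 -> 0
  row 5 [0101]: F1=0 F2=0 -> F1&~F2 -> 0
  row 6 [0110]: F1=0 F2=1 -> F1&~F2 -> 0
  row 7 [0111]: F1=0 F2=1 -> F1&~F2 -> 0
  row 8 [1000]: F1=1 F2=0 -> F1&~F2 -> 1
  row 9 [1001]: F1=1 F2=0 -> F1&~F2 -> 1
  row 10 [1010]: F1=0 F2=0 -> F1&~F2 -> 0
  row 11 [1011]: F1=0 F2=0 -> F1&~F2 -> 0
  row 12 [1100]: F1=1 F2=0 -> F1&~F2 -> 1
  row 13 [1101]: F1=1 F2=0 -> F1&~F2 -> 1
  row 14 [1110]: F1=0 F2=1 -> F1&~F2 -> 0
  row 15 [1111]: F1=0 F2=1 -> F1&~F2 -> 0
Full result column, 4 rows per line (u,v fixed per line; w,z runs 00..11 left to right):
  rows 0-3 [u,v=00]: 0000  = hex 0
  rows 4-7 [u,v=01]: 0000  = hex 0
  rows 8-11 [u,v=10]: 1100  = hex C
  rows 12-15 [u,v=11]: 1100  = hex C
Counterexample vector (row 0 .. row 15) = 0000000011001100
Output column grouped in 4s = 0000 0000 1100 1100 = 0x00CC
Convert to decimal digit by digit (value = value*16 + digit):
  0 -> 0
  0*16 + 0 = 0
  0*16 + 12 (C) = 12
  12*16 + 12 (C) = 204
Decimal = 204

204


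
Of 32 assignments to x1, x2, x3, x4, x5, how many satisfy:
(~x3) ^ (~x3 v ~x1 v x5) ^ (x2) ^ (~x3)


CNF with 4 clauses over 5 vars (32 assignments).
An assignment satisfies CNF iff every clause has >=1 true literal.
Check each row (bits = x1,x2,x3,x4,x5; clause T/F shown):
  row 0 [00000]: clauses=TTFT -> 0
  row 1 [00001]: clauses=TTFT -> 0
  row 2 [00010]: clauses=TTFT -> 0
  row 3 [00011]: clauses=TTFT -> 0
  row 4 [00100]: clauses=FTFF -> 0
  row 5 [00101]: clauses=FTFF -> 0
  row 6 [00110]: clauses=FTFF -> 0
  row 7 [00111]: clauses=FTFF -> 0
  row 8 [01000]: clauses=TTTT -> 1
  row 9 [01001]: clauses=TTTT -> 1
  row 10 [01010]: clauses=TTTT -> 1
  row 11 [01011]: clauses=TTTT -> 1
  row 12 [01100]: clauses=FTTF -> 0
  row 13 [01101]: clauses=FTTF -> 0
  row 14 [01110]: clauses=FTTF -> 0
  row 15 [01111]: clauses=FTTF -> 0
  row 16 [10000]: clauses=TTFT -> 0
  row 17 [10001]: clauses=TTFT -> 0
  row 18 [10010]: clauses=TTFT -> 0
  row 19 [10011]: clauses=TTFT -> 0
  row 20 [10100]: clauses=FFFF -> 0
  row 21 [10101]: clauses=FTFF -> 0
  row 22 [10110]: clauses=FFFF -> 0
  row 23 [10111]: clauses=FTFF -> 0
  row 24 [11000]: clauses=TTTT -> 1
  row 25 [11001]: clauses=TTTT -> 1
  row 26 [11010]: clauses=TTTT -> 1
  row 27 [11011]: clauses=TTTT -> 1
  row 28 [11100]: clauses=FFTF -> 0
  row 29 [11101]: clauses=FTTF -> 0
  row 30 [11110]: clauses=FFTF -> 0
  row 31 [11111]: clauses=FTTF -> 0
Full result column, 8 rows per line (x1,x2 fixed per line; x3,x4,x5 runs 000..111 left to right):
  rows 0-7 [x1,x2=00]: 00000000  (ones: 0)
  rows 8-15 [x1,x2=01]: 11110000  (ones: 4)
  rows 16-23 [x1,x2=10]: 00000000  (ones: 0)
  rows 24-31 [x1,x2=11]: 11110000  (ones: 4)
Satisfying assignments = 0+4+0+4 = 8

8


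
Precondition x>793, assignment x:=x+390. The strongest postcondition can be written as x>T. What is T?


Formula: sp(P, x:=E) = exists old_x. (x = E[old_x/x]) AND P[old_x/x] (old_x is the value of x before the assignment; eliminate old_x by solving x = E[old_x/x] for old_x)
Step 1: Precondition P: x>793, i.e. old_x > 793
Step 2: Assignment gives x = old_x + 390, so old_x = x - 390
Step 3: Substitute into P: x - 390 > 793
Step 4: Simplify: x > 793+390 = 1183

1183


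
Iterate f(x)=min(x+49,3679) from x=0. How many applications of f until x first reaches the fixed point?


Step 1: x=0, cap=3679, increment=49
Step 2: x grows by 49 each step until capped at 3679; fixed point is x=3679
Step 3: iterations = ceil(3679/49) = 76

76


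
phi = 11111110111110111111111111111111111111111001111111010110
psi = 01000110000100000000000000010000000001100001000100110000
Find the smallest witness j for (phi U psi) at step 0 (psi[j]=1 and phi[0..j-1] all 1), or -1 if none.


(phi U psi) at 0: need smallest j with psi[j]=1 and phi[i]=1 for all i in [0,j).
Scan from step 0:
  step 0: phi=1, psi=0 -> continue
  step 1: psi=1 and phi held for [0,1) -> witness found
Witness step = 1

1


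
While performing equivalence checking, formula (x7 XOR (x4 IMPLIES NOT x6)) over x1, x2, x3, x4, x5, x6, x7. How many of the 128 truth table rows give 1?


Formula: (x7 XOR (x4 IMPLIES NOT x6)) over 7 vars (128 rows)
Evaluate each row (x1, x2, x3, x4, x5, x6, x7 as bits, MSB first):
  row 0 [0000000]: (0 XOR (0 IMPLIES NOT 0)) -> 1
  row 1 [0000001]: (1 XOR (0 IMPLIES NOT 0)) -> 0
  row 2 [0000010]: (0 XOR (0 IMPLIES NOT 1)) -> 1
  row 3 [0000011]: (1 XOR (0 IMPLIES NOT 1)) -> 0
  row 4 [0000100]: (0 XOR (0 IMPLIES NOT 0)) -> 1
  (every remaining row is evaluated the same way; all 128 results are listed next)
Full result column, 8 rows per line (x1,x2,x3,x4 fixed per line; x5,x6,x7 runs 000..111 left to right):
  rows 0-7 [x1,x2,x3,x4=0000]: 10101010  (ones: 4)
  rows 8-15 [x1,x2,x3,x4=0001]: 10011001  (ones: 4)
  rows 16-23 [x1,x2,x3,x4=0010]: 10101010  (ones: 4)
  rows 24-31 [x1,x2,x3,x4=0011]: 10011001  (ones: 4)
  rows 32-39 [x1,x2,x3,x4=0100]: 10101010  (ones: 4)
  rows 40-47 [x1,x2,x3,x4=0101]: 10011001  (ones: 4)
  rows 48-55 [x1,x2,x3,x4=0110]: 10101010  (ones: 4)
  rows 56-63 [x1,x2,x3,x4=0111]: 10011001  (ones: 4)
  rows 64-71 [x1,x2,x3,x4=1000]: 10101010  (ones: 4)
  rows 72-79 [x1,x2,x3,x4=1001]: 10011001  (ones: 4)
  rows 80-87 [x1,x2,x3,x4=1010]: 10101010  (ones: 4)
  rows 88-95 [x1,x2,x3,x4=1011]: 10011001  (ones: 4)
  rows 96-103 [x1,x2,x3,x4=1100]: 10101010  (ones: 4)
  rows 104-111 [x1,x2,x3,x4=1101]: 10011001  (ones: 4)
  rows 112-119 [x1,x2,x3,x4=1110]: 10101010  (ones: 4)
  rows 120-127 [x1,x2,x3,x4=1111]: 10011001  (ones: 4)
Count of 1-rows = 4+4+4+4+4+4+4+4+4+4+4+4+4+4+4+4 = 64

64


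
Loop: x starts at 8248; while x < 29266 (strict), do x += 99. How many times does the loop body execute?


Step 1: x goes from 8248 toward 29266 by 99; the body runs while x<29266, so iterations = ceil((bound-start)/step)
Step 2: Distance=21018
Step 3: ceil(21018/99)=213

213


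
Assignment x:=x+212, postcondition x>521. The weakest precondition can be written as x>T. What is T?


Formula: wp(x:=E, P) = P[E/x] (substitute E for x in postcondition)
Step 1: Postcondition: x>521
Step 2: Substitute x+212 for x: x+212>521
Step 3: Solve for x: x > 521-212 = 309

309


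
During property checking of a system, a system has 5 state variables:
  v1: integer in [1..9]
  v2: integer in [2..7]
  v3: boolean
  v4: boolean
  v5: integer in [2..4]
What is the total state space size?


State space = product of domain sizes of all variables.
Domain sizes:
  v1 (integer in [1..9]): 9
  v2 (integer in [2..7]): 6
  v3 (boolean): 2
  v4 (boolean): 2
  v5 (integer in [2..4]): 3
Product = 9 * 6 * 2 * 2 * 3 = 648

648


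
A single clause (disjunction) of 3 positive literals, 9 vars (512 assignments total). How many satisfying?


Step 1: Total=2^9=512
Step 2: Unsat when all 3 false: 2^6=64
Step 3: Sat=512-64=448

448


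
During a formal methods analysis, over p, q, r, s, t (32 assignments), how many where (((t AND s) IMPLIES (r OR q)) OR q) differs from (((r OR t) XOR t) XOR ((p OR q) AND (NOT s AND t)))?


F1 = (((t AND s) IMPLIES (r OR q)) OR q)
F2 = (((r OR t) XOR t) XOR ((p OR q) AND (NOT s AND t)))
Evaluate both on each of 32 rows (bits = p,q,r,s,t):
  row 0 [00000]: F1=1 F2=0 (differ) -> 1
  row 1 [00001]: F1=1 F2=0 (differ) -> 1
  row 2 [00010]: F1=1 F2=0 (differ) -> 1
  row 3 [00011]: F1=0 F2=0 -> 0
  row 4 [00100]: F1=1 F2=1 -> 0
  row 5 [00101]: F1=1 F2=0 (differ) -> 1
  row 6 [00110]: F1=1 F2=1 -> 0
  row 7 [00111]: F1=1 F2=0 (differ) -> 1
  row 8 [01000]: F1=1 F2=0 (differ) -> 1
  row 9 [01001]: F1=1 F2=1 -> 0
  row 10 [01010]: F1=1 F2=0 (differ) -> 1
  row 11 [01011]: F1=1 F2=0 (differ) -> 1
  row 12 [01100]: F1=1 F2=1 -> 0
  row 13 [01101]: F1=1 F2=1 -> 0
  row 14 [01110]: F1=1 F2=1 -> 0
  row 15 [01111]: F1=1 F2=0 (differ) -> 1
  row 16 [10000]: F1=1 F2=0 (differ) -> 1
  row 17 [10001]: F1=1 F2=1 -> 0
  row 18 [10010]: F1=1 F2=0 (differ) -> 1
  row 19 [10011]: F1=0 F2=0 -> 0
  row 20 [10100]: F1=1 F2=1 -> 0
  row 21 [10101]: F1=1 F2=1 -> 0
  row 22 [10110]: F1=1 F2=1 -> 0
  row 23 [10111]: F1=1 F2=0 (differ) -> 1
  row 24 [11000]: F1=1 F2=0 (differ) -> 1
  row 25 [11001]: F1=1 F2=1 -> 0
  row 26 [11010]: F1=1 F2=0 (differ) -> 1
  row 27 [11011]: F1=1 F2=0 (differ) -> 1
  row 28 [11100]: F1=1 F2=1 -> 0
  row 29 [11101]: F1=1 F2=1 -> 0
  row 30 [11110]: F1=1 F2=1 -> 0
  row 31 [11111]: F1=1 F2=0 (differ) -> 1
Full result column, 8 rows per line (p,q fixed per line; r,s,t runs 000..111 left to right):
  rows 0-7 [p,q=00]: 11100101  (ones: 5)
  rows 8-15 [p,q=01]: 10110001  (ones: 4)
  rows 16-23 [p,q=10]: 10100001  (ones: 3)
  rows 24-31 [p,q=11]: 10110001  (ones: 4)
Disagreements = 5+4+3+4 = 16

16
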